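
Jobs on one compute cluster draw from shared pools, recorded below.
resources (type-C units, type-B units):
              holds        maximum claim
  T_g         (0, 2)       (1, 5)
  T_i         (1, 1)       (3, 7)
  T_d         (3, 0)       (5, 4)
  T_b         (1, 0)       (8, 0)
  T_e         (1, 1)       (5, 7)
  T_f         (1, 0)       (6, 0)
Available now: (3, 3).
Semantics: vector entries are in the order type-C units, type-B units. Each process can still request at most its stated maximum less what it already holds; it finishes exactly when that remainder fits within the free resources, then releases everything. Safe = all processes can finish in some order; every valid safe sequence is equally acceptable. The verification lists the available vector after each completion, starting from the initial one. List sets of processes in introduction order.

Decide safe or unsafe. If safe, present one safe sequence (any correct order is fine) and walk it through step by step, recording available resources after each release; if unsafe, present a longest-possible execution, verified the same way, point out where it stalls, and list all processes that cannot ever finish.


UNSAFE.
Key observation: the pool after T_g, T_d, T_f, T_b is (8, 5); every surviving request exceeds it in type-B units, so progress ends there.
Going as far as possible: T_g, T_d, T_f, T_b; after that, nothing fits. Step-by-step check:
  pool = (3, 3)
  T_g: need (1, 3) fits (3, 3); releases (0, 2), pool now (3, 5)
  T_d: need (2, 4) fits (3, 5); releases (3, 0), pool now (6, 5)
  T_f: need (5, 0) fits (6, 5); releases (1, 0), pool now (7, 5)
  T_b: need (7, 0) fits (7, 5); releases (1, 0), pool now (8, 5)
  T_i cannot run: need (2, 6) vs free (8, 5) (insufficient type-B units)
  T_e cannot run: need (4, 6) vs free (8, 5) (insufficient type-B units)
Permanently blocked: T_i and T_e.


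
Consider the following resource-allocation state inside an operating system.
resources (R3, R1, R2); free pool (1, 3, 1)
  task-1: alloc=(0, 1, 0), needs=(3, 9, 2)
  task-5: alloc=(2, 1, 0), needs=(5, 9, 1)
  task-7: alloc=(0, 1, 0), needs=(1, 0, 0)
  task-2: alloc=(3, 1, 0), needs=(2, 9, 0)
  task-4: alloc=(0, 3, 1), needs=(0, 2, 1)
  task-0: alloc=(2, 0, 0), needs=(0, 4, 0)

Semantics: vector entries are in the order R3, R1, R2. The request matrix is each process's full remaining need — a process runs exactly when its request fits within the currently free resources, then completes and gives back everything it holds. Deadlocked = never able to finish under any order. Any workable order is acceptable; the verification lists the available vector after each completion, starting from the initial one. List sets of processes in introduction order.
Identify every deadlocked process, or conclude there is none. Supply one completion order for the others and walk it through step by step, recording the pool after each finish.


Deadlocked set: task-1, task-5 and task-2.
Key observation: no order helps: past task-7, task-0, task-4, the free pool tops out at (3, 7, 2), below what each blocked process needs in R1.
One completion order for the rest: task-7, task-0, task-4. Verifying each step:
  pool = (1, 3, 1)
  run task-7 (needs (1, 0, 0), free (1, 3, 1)); after release of (0, 1, 0) the pool is (1, 4, 1)
  run task-0 (needs (0, 4, 0), free (1, 4, 1)); after release of (2, 0, 0) the pool is (3, 4, 1)
  run task-4 (needs (0, 2, 1), free (3, 4, 1)); after release of (0, 3, 1) the pool is (3, 7, 2)
The stuck group stays short no matter what:
  task-1 cannot run: need (3, 9, 2) vs free (3, 7, 2) (insufficient R1)
  task-5 cannot run: need (5, 9, 1) vs free (3, 7, 2) (insufficient R3 and R1)
  task-2 cannot run: need (2, 9, 0) vs free (3, 7, 2) (insufficient R1)


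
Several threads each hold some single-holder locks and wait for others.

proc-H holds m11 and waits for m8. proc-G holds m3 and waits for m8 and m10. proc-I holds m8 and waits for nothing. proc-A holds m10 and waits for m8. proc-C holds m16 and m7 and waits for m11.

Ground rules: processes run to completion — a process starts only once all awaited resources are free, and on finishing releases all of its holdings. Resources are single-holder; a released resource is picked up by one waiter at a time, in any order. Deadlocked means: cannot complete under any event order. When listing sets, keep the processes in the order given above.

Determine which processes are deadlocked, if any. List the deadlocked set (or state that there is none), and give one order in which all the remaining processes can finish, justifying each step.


Nothing here is deadlocked.
Key observation: there is no circular wait here — follow any chain and it reaches a process that is free to run now.
The rest can finish in the order proc-I, proc-H, proc-A, proc-G, proc-C.
Walking it through:
  proc-I: no waits; runs immediately, freeing m8
  run proc-H (all its waits — m8 — are resolved); releases m11
  run proc-A (all its waits — m8 — are resolved); releases m10
  run proc-G (all its waits — m8 and m10 — are resolved); releases m3
  run proc-C (all its waits — m11 — are resolved); releases m16 and m7


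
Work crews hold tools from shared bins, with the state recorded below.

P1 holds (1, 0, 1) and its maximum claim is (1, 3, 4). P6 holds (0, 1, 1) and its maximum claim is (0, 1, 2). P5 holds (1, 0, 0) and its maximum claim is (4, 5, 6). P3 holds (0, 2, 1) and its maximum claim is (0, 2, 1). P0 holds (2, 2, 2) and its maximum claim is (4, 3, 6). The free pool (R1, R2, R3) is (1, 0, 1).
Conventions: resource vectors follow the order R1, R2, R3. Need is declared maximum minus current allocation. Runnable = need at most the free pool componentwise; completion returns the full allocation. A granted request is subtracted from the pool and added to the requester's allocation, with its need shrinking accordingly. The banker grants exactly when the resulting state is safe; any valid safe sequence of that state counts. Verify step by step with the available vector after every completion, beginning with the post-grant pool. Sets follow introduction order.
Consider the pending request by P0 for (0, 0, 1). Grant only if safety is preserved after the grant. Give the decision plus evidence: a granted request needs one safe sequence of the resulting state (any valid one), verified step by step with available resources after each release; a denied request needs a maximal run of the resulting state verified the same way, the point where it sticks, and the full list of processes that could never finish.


DENY: after the grant no complete ordering would exist.
Key observation: after P3, P6 complete, (1, 3, 2) is the best the pool ever gets, yet each leftover process wants more R3.
After a pretend grant, a maximal execution: P3, P6 — then nothing else fits. Step-by-step check:
  pool = (1, 0, 0)
  P3 needs (0, 0, 0) <= (1, 0, 0) -> finishes; pool += (0, 2, 1) = (1, 2, 1)
  P6 needs (0, 0, 1) <= (1, 2, 1) -> finishes; pool += (0, 1, 1) = (1, 3, 2)
  blocked: P1 wants (0, 3, 3), pool (1, 3, 2) — not enough R3
  blocked: P5 wants (3, 5, 6), pool (1, 3, 2) — not enough R1, R2 and R3
  blocked: P0 wants (2, 1, 3), pool (1, 3, 2) — not enough R1 and R3
Processes that could never finish after the grant: P1, P5 and P0.


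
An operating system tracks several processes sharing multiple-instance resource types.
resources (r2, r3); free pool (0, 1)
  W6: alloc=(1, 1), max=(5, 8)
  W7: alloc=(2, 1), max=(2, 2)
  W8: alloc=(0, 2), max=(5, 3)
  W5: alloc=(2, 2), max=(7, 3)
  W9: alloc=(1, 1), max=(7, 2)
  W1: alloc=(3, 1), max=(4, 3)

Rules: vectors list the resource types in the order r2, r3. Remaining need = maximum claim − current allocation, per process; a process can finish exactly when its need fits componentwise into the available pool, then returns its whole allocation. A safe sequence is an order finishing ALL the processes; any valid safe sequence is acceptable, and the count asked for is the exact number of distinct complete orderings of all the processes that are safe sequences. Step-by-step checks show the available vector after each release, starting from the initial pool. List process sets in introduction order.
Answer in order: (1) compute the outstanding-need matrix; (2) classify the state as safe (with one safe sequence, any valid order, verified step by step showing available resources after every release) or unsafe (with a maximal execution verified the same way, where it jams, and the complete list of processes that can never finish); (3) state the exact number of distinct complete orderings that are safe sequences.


(1) Outstanding need per process (order r2, r3):
  W6: (4, 7)
  W7: (0, 1)
  W8: (5, 1)
  W5: (5, 1)
  W9: (6, 1)
  W1: (1, 2)
(2) The state is SAFE; one workable sequence: W7, W1, W5, W9, W8, W6.
Key observation: the order's first zero-slack moment is W7 ((0, 1) needed, (0, 1) free — a requested resource with nothing to spare).
Walking it through:
  pool = (0, 1)
  run W7 (needs (0, 1), free (0, 1)); after release of (2, 1) the pool is (2, 2)
  run W1 (needs (1, 2), free (2, 2)); after release of (3, 1) the pool is (5, 3)
  run W5 (needs (5, 1), free (5, 3)); after release of (2, 2) the pool is (7, 5)
  run W9 (needs (6, 1), free (7, 5)); after release of (1, 1) the pool is (8, 6)
  run W8 (needs (5, 1), free (8, 6)); after release of (0, 2) the pool is (8, 8)
  run W6 (needs (4, 7), free (8, 8)); after release of (1, 1) the pool is (9, 9)
(3) The exact count: 5 of the possible complete orderings are safe sequences.


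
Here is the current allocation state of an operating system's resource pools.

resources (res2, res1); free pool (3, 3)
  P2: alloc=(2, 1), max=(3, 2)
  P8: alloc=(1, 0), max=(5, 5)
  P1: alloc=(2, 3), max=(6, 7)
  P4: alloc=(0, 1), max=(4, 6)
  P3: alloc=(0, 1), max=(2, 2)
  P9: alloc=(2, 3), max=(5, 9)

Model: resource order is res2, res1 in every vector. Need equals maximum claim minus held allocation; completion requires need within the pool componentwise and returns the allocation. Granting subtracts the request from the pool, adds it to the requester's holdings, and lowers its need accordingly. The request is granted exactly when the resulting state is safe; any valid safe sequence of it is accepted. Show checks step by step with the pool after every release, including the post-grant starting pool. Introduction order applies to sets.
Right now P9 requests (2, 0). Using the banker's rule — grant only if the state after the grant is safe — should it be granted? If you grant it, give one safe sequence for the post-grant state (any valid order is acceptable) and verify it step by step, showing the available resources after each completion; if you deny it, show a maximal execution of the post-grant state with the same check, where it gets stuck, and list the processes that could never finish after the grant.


DENY. Granting would leave the state unsafe.
Key observation: after P2, P3 the pool peaks at (3, 5), and each blocked process is short somewhere: P8 on res2; P1 on res2; P4 on res2; P9 on res1.
Pretend the grant happened; the run P2, P3 goes as far as possible. Walking it through:
  pool = (1, 3)
  run P2 (needs (1, 1), free (1, 3)); after release of (2, 1) the pool is (3, 4)
  run P3 (needs (2, 1), free (3, 4)); after release of (0, 1) the pool is (3, 5)
  P8 still needs (4, 5) but only (3, 5) is free — short on res2
  P1 still needs (4, 4) but only (3, 5) is free — short on res2
  P4 still needs (4, 5) but only (3, 5) is free — short on res2
  P9 still needs (1, 6) but only (3, 5) is free — short on res1
Processes that could never finish after the grant: P8, P1, P4 and P9.


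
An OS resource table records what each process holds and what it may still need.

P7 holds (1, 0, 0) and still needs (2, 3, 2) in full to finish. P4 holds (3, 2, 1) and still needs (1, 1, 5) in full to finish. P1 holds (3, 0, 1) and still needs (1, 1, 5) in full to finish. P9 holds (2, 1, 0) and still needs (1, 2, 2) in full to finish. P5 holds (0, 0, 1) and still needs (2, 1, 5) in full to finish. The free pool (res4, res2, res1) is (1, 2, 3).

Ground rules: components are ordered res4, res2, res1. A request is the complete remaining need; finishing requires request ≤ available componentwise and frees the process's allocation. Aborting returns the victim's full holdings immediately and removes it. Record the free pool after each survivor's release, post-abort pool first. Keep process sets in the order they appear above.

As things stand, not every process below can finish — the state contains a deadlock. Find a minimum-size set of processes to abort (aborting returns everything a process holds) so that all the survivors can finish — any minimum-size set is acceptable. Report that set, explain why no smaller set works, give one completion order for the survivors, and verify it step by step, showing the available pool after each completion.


The answer: abort P1 and P5.
Key observation: no ordering could ever have run P4 before the abort of P1 and P5; with (3, 0, 2) back in the pool it fits at step 3.
Why nothing smaller works — every single abort fails: P7 alone leaves P4 blocked (short on res1); P4 alone leaves P1 blocked (short on res1); P1 alone leaves P4 blocked (short on res1); P9 alone leaves P4 blocked (short on res1); P5 alone leaves P4 blocked (short on res1).
The survivors complete as P9, P7, P4. Step-by-step check (starting from the post-abort pool):
  pool = (4, 2, 5)
  P9 needs (1, 2, 2) <= (4, 2, 5) -> finishes; pool += (2, 1, 0) = (6, 3, 5)
  P7 needs (2, 3, 2) <= (6, 3, 5) -> finishes; pool += (1, 0, 0) = (7, 3, 5)
  P4 needs (1, 1, 5) <= (7, 3, 5) -> finishes; pool += (3, 2, 1) = (10, 5, 6)


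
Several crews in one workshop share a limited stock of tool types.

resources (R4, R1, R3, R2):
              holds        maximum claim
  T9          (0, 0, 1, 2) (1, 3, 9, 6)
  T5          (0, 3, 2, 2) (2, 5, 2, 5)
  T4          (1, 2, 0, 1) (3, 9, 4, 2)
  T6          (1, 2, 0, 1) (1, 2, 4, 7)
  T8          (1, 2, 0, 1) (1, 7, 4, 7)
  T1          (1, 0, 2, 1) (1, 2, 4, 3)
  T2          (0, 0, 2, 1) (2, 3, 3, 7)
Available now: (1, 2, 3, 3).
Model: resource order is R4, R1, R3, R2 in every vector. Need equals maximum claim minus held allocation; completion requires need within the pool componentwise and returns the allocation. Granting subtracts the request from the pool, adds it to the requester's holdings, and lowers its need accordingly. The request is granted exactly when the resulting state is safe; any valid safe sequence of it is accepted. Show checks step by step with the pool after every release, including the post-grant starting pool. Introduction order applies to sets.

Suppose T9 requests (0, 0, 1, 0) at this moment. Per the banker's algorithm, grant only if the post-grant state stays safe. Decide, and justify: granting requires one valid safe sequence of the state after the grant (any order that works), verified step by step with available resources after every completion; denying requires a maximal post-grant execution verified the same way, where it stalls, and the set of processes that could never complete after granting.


GRANT: granting preserves safety; a valid post-grant sequence is T1, T5, T6, T8, T4, T2, T9.
Key observation: (1, 2, 2, 3) free after granting still covers T1 first, and each release covers the next.
Check on the post-grant state, step by step:
  pool = (1, 2, 2, 3)
  T1 needs (0, 2, 2, 2) <= (1, 2, 2, 3) -> finishes; pool += (1, 0, 2, 1) = (2, 2, 4, 4)
  T5 needs (2, 2, 0, 3) <= (2, 2, 4, 4) -> finishes; pool += (0, 3, 2, 2) = (2, 5, 6, 6)
  T6 needs (0, 0, 4, 6) <= (2, 5, 6, 6) -> finishes; pool += (1, 2, 0, 1) = (3, 7, 6, 7)
  T8 needs (0, 5, 4, 6) <= (3, 7, 6, 7) -> finishes; pool += (1, 2, 0, 1) = (4, 9, 6, 8)
  T4 needs (2, 7, 4, 1) <= (4, 9, 6, 8) -> finishes; pool += (1, 2, 0, 1) = (5, 11, 6, 9)
  T2 needs (2, 3, 1, 6) <= (5, 11, 6, 9) -> finishes; pool += (0, 0, 2, 1) = (5, 11, 8, 10)
  T9 needs (1, 3, 7, 4) <= (5, 11, 8, 10) -> finishes; pool += (0, 0, 2, 2) = (5, 11, 10, 12)


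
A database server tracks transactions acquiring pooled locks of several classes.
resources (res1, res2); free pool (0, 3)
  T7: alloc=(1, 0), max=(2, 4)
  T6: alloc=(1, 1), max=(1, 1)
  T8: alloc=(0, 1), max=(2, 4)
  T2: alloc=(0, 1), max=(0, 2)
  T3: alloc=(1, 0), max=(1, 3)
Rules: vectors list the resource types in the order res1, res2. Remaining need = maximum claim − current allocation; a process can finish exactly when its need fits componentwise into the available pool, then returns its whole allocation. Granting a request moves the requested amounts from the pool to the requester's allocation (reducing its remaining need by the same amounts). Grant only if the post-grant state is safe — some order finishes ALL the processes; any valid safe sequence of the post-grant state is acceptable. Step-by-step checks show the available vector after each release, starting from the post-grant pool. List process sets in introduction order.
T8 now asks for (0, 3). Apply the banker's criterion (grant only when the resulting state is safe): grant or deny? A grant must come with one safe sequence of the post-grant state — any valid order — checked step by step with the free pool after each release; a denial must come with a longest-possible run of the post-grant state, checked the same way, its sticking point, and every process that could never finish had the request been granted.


DENY — the pretend-granted state is unsafe.
Key observation: after T6, T2 the pool peaks at (1, 2), and each blocked process is short somewhere: T7 on res2; T8 on res1; T3 on res2.
Pretend the grant happened; the run T6, T2 goes as far as possible. Step-by-step check:
  pool = (0, 0)
  T6: need (0, 0) fits (0, 0); releases (1, 1), pool now (1, 1)
  T2: need (0, 1) fits (1, 1); releases (0, 1), pool now (1, 2)
  blocked: T7 wants (1, 4), pool (1, 2) — not enough res2
  blocked: T8 wants (2, 0), pool (1, 2) — not enough res1
  blocked: T3 wants (0, 3), pool (1, 2) — not enough res2
Processes that could never finish after the grant: T7, T8 and T3.


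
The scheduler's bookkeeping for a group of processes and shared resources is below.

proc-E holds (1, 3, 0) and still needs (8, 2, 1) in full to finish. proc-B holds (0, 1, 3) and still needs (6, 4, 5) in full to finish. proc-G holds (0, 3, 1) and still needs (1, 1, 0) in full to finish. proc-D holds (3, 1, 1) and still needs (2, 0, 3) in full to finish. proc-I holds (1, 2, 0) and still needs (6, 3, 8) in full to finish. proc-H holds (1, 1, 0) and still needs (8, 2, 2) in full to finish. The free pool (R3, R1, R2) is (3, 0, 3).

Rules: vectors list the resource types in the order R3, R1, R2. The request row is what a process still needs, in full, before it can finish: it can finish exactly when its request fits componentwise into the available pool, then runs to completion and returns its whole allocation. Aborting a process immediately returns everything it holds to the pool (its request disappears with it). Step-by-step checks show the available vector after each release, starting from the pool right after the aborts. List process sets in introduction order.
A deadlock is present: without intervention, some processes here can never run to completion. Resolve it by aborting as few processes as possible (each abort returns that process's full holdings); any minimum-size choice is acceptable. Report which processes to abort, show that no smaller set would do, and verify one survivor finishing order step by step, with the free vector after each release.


Minimum abort set: proc-E.
Key observation: before aborting proc-E, proc-H was permanently blocked — no order could ever run it; afterwards it completes at step 5.
Why nothing smaller works: aborting no one leaves the state deadlocked as given.
Survivors finish in the order: proc-D, proc-G, proc-B, proc-I, proc-H. Step-by-step check (pool after the aborts first):
  pool = (4, 3, 3)
  proc-D: need (2, 0, 3) fits (4, 3, 3); releases (3, 1, 1), pool now (7, 4, 4)
  proc-G: need (1, 1, 0) fits (7, 4, 4); releases (0, 3, 1), pool now (7, 7, 5)
  proc-B: need (6, 4, 5) fits (7, 7, 5); releases (0, 1, 3), pool now (7, 8, 8)
  proc-I: need (6, 3, 8) fits (7, 8, 8); releases (1, 2, 0), pool now (8, 10, 8)
  proc-H: need (8, 2, 2) fits (8, 10, 8); releases (1, 1, 0), pool now (9, 11, 8)


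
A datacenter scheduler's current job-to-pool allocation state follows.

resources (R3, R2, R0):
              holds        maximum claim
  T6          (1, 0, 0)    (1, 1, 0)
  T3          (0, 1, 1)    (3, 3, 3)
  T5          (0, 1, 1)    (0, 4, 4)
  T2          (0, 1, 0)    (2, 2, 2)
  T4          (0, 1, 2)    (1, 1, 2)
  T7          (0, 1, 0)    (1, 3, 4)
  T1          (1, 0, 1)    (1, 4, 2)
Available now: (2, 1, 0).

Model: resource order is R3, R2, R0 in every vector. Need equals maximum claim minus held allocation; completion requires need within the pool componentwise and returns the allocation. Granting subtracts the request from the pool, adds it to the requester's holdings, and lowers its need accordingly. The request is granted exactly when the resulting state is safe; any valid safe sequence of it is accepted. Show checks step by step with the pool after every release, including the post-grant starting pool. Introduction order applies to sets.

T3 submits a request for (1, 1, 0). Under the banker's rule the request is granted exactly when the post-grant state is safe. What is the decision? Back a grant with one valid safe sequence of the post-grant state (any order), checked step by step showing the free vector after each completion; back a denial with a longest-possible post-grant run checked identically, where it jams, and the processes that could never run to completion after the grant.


GRANT. The post-grant state is safe; one safe sequence: T4, T6, T3, T5, T1, T7, T2.
Key observation: the grant leaves (1, 0, 0) free — enough for T4, whose release restarts the cascade.
Verifying the post-grant state step by step:
  pool = (1, 0, 0)
  T4: need (1, 0, 0) fits (1, 0, 0); releases (0, 1, 2), pool now (1, 1, 2)
  T6: need (0, 1, 0) fits (1, 1, 2); releases (1, 0, 0), pool now (2, 1, 2)
  T3: need (2, 1, 2) fits (2, 1, 2); releases (1, 2, 1), pool now (3, 3, 3)
  T5: need (0, 3, 3) fits (3, 3, 3); releases (0, 1, 1), pool now (3, 4, 4)
  T1: need (0, 4, 1) fits (3, 4, 4); releases (1, 0, 1), pool now (4, 4, 5)
  T7: need (1, 2, 4) fits (4, 4, 5); releases (0, 1, 0), pool now (4, 5, 5)
  T2: need (2, 1, 2) fits (4, 5, 5); releases (0, 1, 0), pool now (4, 6, 5)


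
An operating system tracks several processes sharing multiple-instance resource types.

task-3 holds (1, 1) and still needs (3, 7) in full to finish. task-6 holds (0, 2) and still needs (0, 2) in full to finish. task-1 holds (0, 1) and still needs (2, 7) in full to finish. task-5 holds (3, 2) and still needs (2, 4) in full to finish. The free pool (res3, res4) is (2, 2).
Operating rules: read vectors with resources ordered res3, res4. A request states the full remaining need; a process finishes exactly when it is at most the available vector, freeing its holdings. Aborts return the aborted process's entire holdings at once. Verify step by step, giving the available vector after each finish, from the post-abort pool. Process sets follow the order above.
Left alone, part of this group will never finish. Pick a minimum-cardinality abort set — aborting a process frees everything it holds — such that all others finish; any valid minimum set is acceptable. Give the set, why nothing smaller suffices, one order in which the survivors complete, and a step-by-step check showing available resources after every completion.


Minimum abort set: task-3.
Key observation: the deadlocked task-1 becomes finishable only because task-3 released (1, 1); it completes at step 3 below.
No smaller set exists: with zero aborts the deadlock remains.
Survivors finish in the order: task-6, task-5, task-1. Check, step by step (pool after the aborts first):
  pool = (3, 3)
  run task-6 (needs (0, 2), free (3, 3)); after release of (0, 2) the pool is (3, 5)
  run task-5 (needs (2, 4), free (3, 5)); after release of (3, 2) the pool is (6, 7)
  run task-1 (needs (2, 7), free (6, 7)); after release of (0, 1) the pool is (6, 8)


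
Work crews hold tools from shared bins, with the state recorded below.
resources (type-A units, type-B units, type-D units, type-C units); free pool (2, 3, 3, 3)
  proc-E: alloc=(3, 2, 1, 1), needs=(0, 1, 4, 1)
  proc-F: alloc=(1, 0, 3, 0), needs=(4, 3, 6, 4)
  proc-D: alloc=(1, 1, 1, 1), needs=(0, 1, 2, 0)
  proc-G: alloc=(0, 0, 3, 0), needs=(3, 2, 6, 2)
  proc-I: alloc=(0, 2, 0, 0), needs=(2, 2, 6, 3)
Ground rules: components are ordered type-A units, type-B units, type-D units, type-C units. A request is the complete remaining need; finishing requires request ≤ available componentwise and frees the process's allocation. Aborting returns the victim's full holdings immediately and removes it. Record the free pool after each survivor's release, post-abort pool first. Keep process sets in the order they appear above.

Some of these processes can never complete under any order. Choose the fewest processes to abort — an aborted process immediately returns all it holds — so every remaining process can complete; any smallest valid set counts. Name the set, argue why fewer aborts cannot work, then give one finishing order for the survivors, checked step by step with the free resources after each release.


Minimum abort set: proc-G.
Key observation: proc-F could never have finished before the abort; with (0, 0, 3, 0) returned by proc-G, it fits at step 3.
No smaller set exists: with zero aborts the deadlock remains.
One survivor order: proc-E, proc-D, proc-F, proc-I. Verifying each step (post-abort pool first):
  pool = (2, 3, 6, 3)
  proc-E needs (0, 1, 4, 1) <= (2, 3, 6, 3) -> finishes; pool += (3, 2, 1, 1) = (5, 5, 7, 4)
  proc-D needs (0, 1, 2, 0) <= (5, 5, 7, 4) -> finishes; pool += (1, 1, 1, 1) = (6, 6, 8, 5)
  proc-F needs (4, 3, 6, 4) <= (6, 6, 8, 5) -> finishes; pool += (1, 0, 3, 0) = (7, 6, 11, 5)
  proc-I needs (2, 2, 6, 3) <= (7, 6, 11, 5) -> finishes; pool += (0, 2, 0, 0) = (7, 8, 11, 5)


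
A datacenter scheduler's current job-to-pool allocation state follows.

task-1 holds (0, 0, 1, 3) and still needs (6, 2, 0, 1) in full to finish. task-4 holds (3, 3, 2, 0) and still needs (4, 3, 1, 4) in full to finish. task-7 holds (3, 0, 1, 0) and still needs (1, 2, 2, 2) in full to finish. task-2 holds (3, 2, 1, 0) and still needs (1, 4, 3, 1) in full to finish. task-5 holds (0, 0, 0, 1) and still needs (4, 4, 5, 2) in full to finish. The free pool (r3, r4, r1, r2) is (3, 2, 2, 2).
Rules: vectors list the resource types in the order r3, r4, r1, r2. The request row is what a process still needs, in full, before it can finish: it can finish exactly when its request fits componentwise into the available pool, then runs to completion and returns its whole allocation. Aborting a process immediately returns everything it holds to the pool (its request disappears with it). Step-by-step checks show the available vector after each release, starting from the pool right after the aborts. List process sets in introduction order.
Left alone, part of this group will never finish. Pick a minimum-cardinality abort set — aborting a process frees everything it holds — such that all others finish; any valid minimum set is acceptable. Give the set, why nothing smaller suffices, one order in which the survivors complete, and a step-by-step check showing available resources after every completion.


The answer: abort task-2.
Key observation: before aborting task-2, task-5 was permanently blocked — no order could ever run it; afterwards it completes at step 3.
Why nothing smaller works: aborting no one leaves the state deadlocked as given.
Survivors finish in the order: task-7, task-1, task-5, task-4. Verifying each step (pool after the aborts first):
  pool = (6, 4, 3, 2)
  run task-7 (needs (1, 2, 2, 2), free (6, 4, 3, 2)); after release of (3, 0, 1, 0) the pool is (9, 4, 4, 2)
  run task-1 (needs (6, 2, 0, 1), free (9, 4, 4, 2)); after release of (0, 0, 1, 3) the pool is (9, 4, 5, 5)
  run task-5 (needs (4, 4, 5, 2), free (9, 4, 5, 5)); after release of (0, 0, 0, 1) the pool is (9, 4, 5, 6)
  run task-4 (needs (4, 3, 1, 4), free (9, 4, 5, 6)); after release of (3, 3, 2, 0) the pool is (12, 7, 7, 6)


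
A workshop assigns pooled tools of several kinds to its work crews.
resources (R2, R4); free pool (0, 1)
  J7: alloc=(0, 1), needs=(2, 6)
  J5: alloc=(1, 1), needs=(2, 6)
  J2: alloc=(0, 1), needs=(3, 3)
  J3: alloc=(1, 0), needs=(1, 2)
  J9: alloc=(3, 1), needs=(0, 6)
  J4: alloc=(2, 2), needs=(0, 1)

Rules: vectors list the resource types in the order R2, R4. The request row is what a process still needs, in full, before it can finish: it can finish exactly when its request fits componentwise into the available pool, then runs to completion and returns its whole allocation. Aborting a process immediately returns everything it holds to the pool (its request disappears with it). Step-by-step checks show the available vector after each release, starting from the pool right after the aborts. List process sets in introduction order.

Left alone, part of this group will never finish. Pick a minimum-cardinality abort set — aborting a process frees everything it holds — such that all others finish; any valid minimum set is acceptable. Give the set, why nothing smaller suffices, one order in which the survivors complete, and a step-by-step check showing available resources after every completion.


Abort J5 and J9.
Key observation: the returned (4, 2) from J5 and J9 is what brings J7 — unrunnable before, under any order — into play at step 4.
Minimality, checking each single-abort alternative: J7 alone leaves J5 blocked (short on R4); J5 alone leaves J7 blocked (short on R4); J2 alone leaves J7 blocked (short on R4); J3 alone leaves J7 blocked (short on R4); J9 alone leaves J7 blocked (short on R4); J4 alone leaves J7 blocked (short on R4).
One survivor order: J4, J2, J3, J7. Check, step by step (post-abort pool first):
  pool = (4, 3)
  run J4 (needs (0, 1), free (4, 3)); after release of (2, 2) the pool is (6, 5)
  run J2 (needs (3, 3), free (6, 5)); after release of (0, 1) the pool is (6, 6)
  run J3 (needs (1, 2), free (6, 6)); after release of (1, 0) the pool is (7, 6)
  run J7 (needs (2, 6), free (7, 6)); after release of (0, 1) the pool is (7, 7)


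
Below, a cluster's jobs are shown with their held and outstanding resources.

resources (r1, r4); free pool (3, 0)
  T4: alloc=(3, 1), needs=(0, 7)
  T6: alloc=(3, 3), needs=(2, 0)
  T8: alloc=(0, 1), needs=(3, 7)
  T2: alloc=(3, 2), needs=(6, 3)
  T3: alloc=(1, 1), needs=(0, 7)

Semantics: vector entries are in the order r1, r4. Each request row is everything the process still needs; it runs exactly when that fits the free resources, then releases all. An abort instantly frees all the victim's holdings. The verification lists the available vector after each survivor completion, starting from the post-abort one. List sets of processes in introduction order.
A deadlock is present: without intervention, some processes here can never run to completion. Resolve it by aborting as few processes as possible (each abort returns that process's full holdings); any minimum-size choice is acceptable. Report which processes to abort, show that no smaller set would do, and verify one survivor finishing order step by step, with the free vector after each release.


The answer: abort T4 and T8.
Key observation: T3 could never have finished before the abort; with (3, 2) returned by T4 and T8, it fits at step 3.
Why nothing smaller works — every single abort fails: T4 alone leaves T8 blocked (short on r4); T6 alone leaves T4 blocked (short on r4); T8 alone leaves T4 blocked (short on r4); T2 alone leaves T4 blocked (short on r4); T3 alone leaves T4 blocked (short on r4).
One survivor order: T6, T2, T3. Verifying each step (post-abort pool first):
  pool = (6, 2)
  T6: need (2, 0) fits (6, 2); releases (3, 3), pool now (9, 5)
  T2: need (6, 3) fits (9, 5); releases (3, 2), pool now (12, 7)
  T3: need (0, 7) fits (12, 7); releases (1, 1), pool now (13, 8)


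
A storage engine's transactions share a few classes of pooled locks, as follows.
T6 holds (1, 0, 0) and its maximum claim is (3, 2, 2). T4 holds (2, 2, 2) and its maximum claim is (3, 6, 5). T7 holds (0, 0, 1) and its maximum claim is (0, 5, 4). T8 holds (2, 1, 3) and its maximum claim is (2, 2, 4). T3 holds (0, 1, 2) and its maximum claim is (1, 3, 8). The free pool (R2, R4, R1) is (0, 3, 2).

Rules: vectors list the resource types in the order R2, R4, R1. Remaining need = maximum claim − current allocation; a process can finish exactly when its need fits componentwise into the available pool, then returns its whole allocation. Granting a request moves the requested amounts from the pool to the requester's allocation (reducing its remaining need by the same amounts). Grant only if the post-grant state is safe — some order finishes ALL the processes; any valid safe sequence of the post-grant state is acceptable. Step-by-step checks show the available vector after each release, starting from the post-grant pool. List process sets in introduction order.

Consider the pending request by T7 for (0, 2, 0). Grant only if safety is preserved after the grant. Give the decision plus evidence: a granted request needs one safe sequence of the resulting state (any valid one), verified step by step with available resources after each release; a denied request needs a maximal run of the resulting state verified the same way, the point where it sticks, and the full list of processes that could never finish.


DENY: after the grant no complete ordering would exist.
Key observation: after T8, T6 the pool peaks at (3, 2, 5), and each blocked process is short somewhere: T4 on R4; T7 on R4; T3 on R1.
Pretend the grant happened; the run T8, T6 goes as far as possible. Step-by-step check:
  pool = (0, 1, 2)
  T8: need (0, 1, 1) fits (0, 1, 2); releases (2, 1, 3), pool now (2, 2, 5)
  T6: need (2, 2, 2) fits (2, 2, 5); releases (1, 0, 0), pool now (3, 2, 5)
  T4 cannot run: need (1, 4, 3) vs free (3, 2, 5) (insufficient R4)
  T7 cannot run: need (0, 3, 3) vs free (3, 2, 5) (insufficient R4)
  T3 cannot run: need (1, 2, 6) vs free (3, 2, 5) (insufficient R1)
Post-grant, the permanently blocked set is T4, T7 and T3.


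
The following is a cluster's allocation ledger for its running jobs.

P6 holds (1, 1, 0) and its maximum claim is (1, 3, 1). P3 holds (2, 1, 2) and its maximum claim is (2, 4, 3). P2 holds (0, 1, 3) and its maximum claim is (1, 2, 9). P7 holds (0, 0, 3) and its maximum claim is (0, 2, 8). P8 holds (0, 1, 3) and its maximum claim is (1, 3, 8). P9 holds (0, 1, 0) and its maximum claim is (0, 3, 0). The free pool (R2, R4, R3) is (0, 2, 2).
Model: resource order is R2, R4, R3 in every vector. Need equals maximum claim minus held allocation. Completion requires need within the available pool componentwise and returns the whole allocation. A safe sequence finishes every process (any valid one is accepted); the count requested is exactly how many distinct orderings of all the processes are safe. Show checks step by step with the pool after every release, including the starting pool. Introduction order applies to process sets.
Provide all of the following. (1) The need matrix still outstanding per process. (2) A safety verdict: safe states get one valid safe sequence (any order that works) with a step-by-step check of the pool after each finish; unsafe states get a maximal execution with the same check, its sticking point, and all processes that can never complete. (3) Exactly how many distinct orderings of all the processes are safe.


(1) Remaining need (order R2, R4, R3):
  P6: (0, 2, 1)
  P3: (0, 3, 1)
  P2: (1, 1, 6)
  P7: (0, 2, 5)
  P8: (1, 2, 5)
  P9: (0, 2, 0)
(2) UNSAFE.
Key observation: even finishing P9, P6, P3 leaves just (3, 5, 4) free — too little R3 for any of the remaining processes.
Going as far as possible: P9, P6, P3; after that, nothing fits. Walking it through:
  pool = (0, 2, 2)
  P9: need (0, 2, 0) fits (0, 2, 2); releases (0, 1, 0), pool now (0, 3, 2)
  P6: need (0, 2, 1) fits (0, 3, 2); releases (1, 1, 0), pool now (1, 4, 2)
  P3: need (0, 3, 1) fits (1, 4, 2); releases (2, 1, 2), pool now (3, 5, 4)
  blocked: P2 wants (1, 1, 6), pool (3, 5, 4) — not enough R3
  blocked: P7 wants (0, 2, 5), pool (3, 5, 4) — not enough R3
  blocked: P8 wants (1, 2, 5), pool (3, 5, 4) — not enough R3
Never able to finish: P2, P7 and P8.
(3) The exact count: 0 of the possible complete orderings are safe sequences.


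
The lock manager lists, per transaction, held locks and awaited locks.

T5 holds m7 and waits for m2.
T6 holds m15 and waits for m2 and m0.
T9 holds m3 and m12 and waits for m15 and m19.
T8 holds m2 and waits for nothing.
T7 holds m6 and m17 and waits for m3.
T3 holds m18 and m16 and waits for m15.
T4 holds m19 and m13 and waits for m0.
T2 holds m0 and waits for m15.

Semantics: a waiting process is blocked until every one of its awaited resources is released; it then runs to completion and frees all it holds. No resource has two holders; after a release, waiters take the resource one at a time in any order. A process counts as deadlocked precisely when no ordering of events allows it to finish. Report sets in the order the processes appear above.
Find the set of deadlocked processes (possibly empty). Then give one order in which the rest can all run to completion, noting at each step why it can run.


The deadlocked set is T6, T9, T7, T3, T4 and T2.
Key observation: T6 -> T2 -> T6 is a circular wait — nothing in it can go first; T9, T7, T3 and T4 wait into the deadlock from upstream.
A valid finishing order for the others: T8, T5.
Walking it through:
  T8: no waits; runs immediately, freeing m2
  T5 waits on m2 — all released -> runs and releases m7


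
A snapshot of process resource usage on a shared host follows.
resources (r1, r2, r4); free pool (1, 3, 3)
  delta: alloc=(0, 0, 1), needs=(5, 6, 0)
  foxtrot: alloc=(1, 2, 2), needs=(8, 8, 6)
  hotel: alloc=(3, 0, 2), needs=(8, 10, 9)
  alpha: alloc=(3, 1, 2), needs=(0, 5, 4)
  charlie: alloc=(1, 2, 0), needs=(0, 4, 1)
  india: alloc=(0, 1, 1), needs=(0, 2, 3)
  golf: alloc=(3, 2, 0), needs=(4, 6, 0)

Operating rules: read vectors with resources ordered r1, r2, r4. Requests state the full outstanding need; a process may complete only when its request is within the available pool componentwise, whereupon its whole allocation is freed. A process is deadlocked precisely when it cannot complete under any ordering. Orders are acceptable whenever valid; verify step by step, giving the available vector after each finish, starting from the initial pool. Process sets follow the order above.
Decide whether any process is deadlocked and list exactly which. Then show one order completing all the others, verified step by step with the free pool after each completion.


Nothing here is deadlocked.
Key observation: no deadlock: india fits now, and the freed resources carry the rest through.
The rest can finish in the order india, charlie, alpha, golf, foxtrot, delta, hotel. Verifying each step:
  pool = (1, 3, 3)
  india needs (0, 2, 3) <= (1, 3, 3) -> finishes; pool += (0, 1, 1) = (1, 4, 4)
  charlie needs (0, 4, 1) <= (1, 4, 4) -> finishes; pool += (1, 2, 0) = (2, 6, 4)
  alpha needs (0, 5, 4) <= (2, 6, 4) -> finishes; pool += (3, 1, 2) = (5, 7, 6)
  golf needs (4, 6, 0) <= (5, 7, 6) -> finishes; pool += (3, 2, 0) = (8, 9, 6)
  foxtrot needs (8, 8, 6) <= (8, 9, 6) -> finishes; pool += (1, 2, 2) = (9, 11, 8)
  delta needs (5, 6, 0) <= (9, 11, 8) -> finishes; pool += (0, 0, 1) = (9, 11, 9)
  hotel needs (8, 10, 9) <= (9, 11, 9) -> finishes; pool += (3, 0, 2) = (12, 11, 11)


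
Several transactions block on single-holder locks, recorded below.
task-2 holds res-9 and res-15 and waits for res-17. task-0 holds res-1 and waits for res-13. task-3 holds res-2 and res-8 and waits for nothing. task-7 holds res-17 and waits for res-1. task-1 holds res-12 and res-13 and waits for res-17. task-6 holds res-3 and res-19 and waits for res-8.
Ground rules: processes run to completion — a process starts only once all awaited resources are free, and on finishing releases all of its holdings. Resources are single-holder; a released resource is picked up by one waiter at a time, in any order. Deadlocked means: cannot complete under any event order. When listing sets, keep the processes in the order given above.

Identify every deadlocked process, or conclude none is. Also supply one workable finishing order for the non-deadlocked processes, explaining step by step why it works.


Deadlocked: task-2, task-0, task-7 and task-1.
Key observation: task-7 -> task-0 -> task-1 -> task-7 is a circular wait — nothing in it can go first; task-2 waits into the deadlock from upstream.
The rest can finish in the order task-3, task-6.
Verifying each step:
  run task-3 (it waits on nothing); releases res-2 and res-8
  task-6 waits on res-8 — all released -> runs and releases res-3 and res-19
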